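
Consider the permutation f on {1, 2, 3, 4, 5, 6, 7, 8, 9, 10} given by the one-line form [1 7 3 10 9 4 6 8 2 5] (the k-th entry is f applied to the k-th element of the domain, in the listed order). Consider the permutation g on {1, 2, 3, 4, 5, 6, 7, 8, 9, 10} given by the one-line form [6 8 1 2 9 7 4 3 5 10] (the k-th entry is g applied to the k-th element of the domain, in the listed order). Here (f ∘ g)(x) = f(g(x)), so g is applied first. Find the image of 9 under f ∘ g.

g(9) = 5, then f(5) = 9; composing gives (f ∘ g)(9) = 9.

9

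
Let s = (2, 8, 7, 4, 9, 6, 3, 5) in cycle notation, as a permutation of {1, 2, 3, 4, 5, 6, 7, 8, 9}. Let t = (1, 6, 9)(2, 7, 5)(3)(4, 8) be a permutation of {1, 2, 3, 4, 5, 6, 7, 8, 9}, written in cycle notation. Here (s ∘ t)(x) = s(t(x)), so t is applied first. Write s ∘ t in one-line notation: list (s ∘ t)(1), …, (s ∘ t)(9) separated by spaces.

For each element, apply t then s: 1 → 6 → 3; 2 → 7 → 4; 3 → 3 → 5; 4 → 8 → 7; 5 → 2 → 8; 6 → 9 → 6; 7 → 5 → 2; 8 → 4 → 9; 9 → 1 → 1.
Collecting the images, s ∘ t = [3 4 5 7 8 6 2 9 1].

3 4 5 7 8 6 2 9 1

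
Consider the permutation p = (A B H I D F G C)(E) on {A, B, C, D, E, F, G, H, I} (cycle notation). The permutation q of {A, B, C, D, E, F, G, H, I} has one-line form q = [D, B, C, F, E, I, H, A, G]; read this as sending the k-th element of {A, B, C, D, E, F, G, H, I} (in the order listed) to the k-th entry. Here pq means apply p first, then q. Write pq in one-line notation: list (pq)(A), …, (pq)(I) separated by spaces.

B A D I E H C G F

For each element, apply p then q: A → B → B; B → H → A; C → A → D; D → F → I; E → E → E; F → G → H; G → C → C; H → I → G; I → D → F.
So pq in one-line form is B A D I E H C G F.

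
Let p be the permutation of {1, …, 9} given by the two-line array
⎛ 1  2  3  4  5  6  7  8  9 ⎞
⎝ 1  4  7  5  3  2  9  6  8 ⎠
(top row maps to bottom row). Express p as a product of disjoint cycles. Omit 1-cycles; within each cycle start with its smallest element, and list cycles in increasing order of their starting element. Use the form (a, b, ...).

From 2: 2 → 4 → 5 → 3 → 7 → 9 → 8 → 6 → 2, closing the cycle (2, 4, 5, 3, 7, 9, 8, 6).
Continuing from each remaining unvisited element yields (2, 4, 5, 3, 7, 9, 8, 6).

(2, 4, 5, 3, 7, 9, 8, 6)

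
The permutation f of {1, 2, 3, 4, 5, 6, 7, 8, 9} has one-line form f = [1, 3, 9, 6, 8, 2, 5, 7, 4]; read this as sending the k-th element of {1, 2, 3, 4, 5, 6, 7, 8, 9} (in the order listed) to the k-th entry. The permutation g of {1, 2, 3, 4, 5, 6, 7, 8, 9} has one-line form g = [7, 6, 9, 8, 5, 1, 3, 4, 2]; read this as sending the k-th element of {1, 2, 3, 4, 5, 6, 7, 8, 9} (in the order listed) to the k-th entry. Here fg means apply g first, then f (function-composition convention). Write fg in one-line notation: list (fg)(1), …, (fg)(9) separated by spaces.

For each element, apply g then f: 1 → 7 → 5; 2 → 6 → 2; 3 → 9 → 4; 4 → 8 → 7; 5 → 5 → 8; 6 → 1 → 1; 7 → 3 → 9; 8 → 4 → 6; 9 → 2 → 3.
Collecting the images, fg = [5 2 4 7 8 1 9 6 3].

5 2 4 7 8 1 9 6 3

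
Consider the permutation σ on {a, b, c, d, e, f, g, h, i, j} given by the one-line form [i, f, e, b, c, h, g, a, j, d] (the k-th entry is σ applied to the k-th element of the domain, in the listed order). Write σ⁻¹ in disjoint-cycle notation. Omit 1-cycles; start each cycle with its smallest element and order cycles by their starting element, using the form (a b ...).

(a h f b d j i)(c e)

The cycle decomposition of σ is (a i j d b f h)(c e).
Reversing each cycle (and rotating so the smallest element leads) gives σ⁻¹ = (a h f b d j i)(c e).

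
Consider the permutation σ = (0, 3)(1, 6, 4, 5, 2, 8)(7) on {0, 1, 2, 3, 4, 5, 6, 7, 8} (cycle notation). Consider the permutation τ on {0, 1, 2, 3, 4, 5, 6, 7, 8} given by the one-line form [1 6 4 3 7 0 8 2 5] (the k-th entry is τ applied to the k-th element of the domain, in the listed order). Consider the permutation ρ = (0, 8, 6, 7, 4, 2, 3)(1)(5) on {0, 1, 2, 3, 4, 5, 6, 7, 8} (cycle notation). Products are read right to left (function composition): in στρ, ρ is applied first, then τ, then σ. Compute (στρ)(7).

7

(στρ)(7) = σ(τ(ρ(7))). ρ(7) = 4, then τ(4) = 7, then σ(7) = 7, so the result is 7.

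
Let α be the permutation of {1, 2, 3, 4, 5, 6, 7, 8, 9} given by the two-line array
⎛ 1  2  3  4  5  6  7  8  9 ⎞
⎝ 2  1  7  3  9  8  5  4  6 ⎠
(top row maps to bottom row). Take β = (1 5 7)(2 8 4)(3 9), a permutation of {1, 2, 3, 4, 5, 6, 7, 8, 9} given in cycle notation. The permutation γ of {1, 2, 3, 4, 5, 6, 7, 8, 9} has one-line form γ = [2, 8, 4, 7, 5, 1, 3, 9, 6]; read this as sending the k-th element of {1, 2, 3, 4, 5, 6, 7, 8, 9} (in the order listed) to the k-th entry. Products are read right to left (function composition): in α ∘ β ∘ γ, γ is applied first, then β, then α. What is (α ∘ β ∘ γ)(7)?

6

(α ∘ β ∘ γ)(7) = α(β(γ(7))). γ(7) = 3, then β(3) = 9, then α(9) = 6, so the result is 6.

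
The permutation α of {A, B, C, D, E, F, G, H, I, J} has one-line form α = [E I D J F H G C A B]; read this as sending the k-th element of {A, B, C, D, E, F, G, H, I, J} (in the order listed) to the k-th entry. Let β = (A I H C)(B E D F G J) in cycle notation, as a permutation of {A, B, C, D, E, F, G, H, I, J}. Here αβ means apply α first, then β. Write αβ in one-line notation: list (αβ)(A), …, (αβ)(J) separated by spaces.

Chase each element through α then β: A → E → D; B → I → H; C → D → F; D → J → B; E → F → G; F → H → C; G → G → J; H → C → A; I → A → I; J → B → E.
Collecting the images, αβ = [D H F B G C J A I E].

D H F B G C J A I E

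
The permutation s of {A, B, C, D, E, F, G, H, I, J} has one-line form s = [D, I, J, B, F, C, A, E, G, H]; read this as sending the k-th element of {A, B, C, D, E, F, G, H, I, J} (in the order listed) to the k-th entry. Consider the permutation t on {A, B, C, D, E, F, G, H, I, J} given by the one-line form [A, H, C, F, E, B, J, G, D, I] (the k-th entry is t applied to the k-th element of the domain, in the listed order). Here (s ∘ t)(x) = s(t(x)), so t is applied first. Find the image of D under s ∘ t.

(s ∘ t)(D) = s(t(D)). t(D) = F, then s(F) = C. So (s ∘ t)(D) = C.

C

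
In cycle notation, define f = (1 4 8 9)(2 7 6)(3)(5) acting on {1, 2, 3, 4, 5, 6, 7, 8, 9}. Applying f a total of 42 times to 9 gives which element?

9 lies in the 4-cycle (1 4 8 9).
Powers repeat with period 4 on this cycle, and 42 mod 4 = 2, so f^42(9) = f^2(9).
Stepping 2 places around the cycle: 9 → 1 → 4.

4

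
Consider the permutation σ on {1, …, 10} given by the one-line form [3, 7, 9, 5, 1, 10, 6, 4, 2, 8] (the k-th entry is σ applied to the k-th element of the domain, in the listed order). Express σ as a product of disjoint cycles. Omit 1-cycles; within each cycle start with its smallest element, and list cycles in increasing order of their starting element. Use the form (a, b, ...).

Start at 1 and follow images: 1 → 3 → 9 → 2 → 7 → 6 → 10 → 8 → 4 → 5 → 1, giving the cycle (1, 3, 9, 2, 7, 6, 10, 8, 4, 5).
Repeating from the next unused element and collecting all non-trivial cycles gives (1, 3, 9, 2, 7, 6, 10, 8, 4, 5).

(1, 3, 9, 2, 7, 6, 10, 8, 4, 5)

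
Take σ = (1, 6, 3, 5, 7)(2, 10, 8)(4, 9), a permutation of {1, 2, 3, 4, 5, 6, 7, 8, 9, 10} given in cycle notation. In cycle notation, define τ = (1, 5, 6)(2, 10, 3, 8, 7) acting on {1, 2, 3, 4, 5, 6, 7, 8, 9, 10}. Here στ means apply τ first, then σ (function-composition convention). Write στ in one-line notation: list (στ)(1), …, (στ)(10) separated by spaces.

For each element, apply τ then σ: 1 → 5 → 7; 2 → 10 → 8; 3 → 8 → 2; 4 → 4 → 9; 5 → 6 → 3; 6 → 1 → 6; 7 → 2 → 10; 8 → 7 → 1; 9 → 9 → 4; 10 → 3 → 5.
So στ in one-line form is 7 8 2 9 3 6 10 1 4 5.

7 8 2 9 3 6 10 1 4 5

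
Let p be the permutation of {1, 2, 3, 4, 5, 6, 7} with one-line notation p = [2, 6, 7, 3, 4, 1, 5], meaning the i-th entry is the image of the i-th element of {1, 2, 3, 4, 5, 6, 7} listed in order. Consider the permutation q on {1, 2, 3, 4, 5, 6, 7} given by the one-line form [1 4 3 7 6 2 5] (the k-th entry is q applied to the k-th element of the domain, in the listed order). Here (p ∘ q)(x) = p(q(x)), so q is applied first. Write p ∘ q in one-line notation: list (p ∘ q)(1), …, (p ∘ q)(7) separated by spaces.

(p ∘ q)(x) = p(q(x)). Computing each image: p(q(1)) = p(1) = 2, p(q(2)) = p(4) = 3, p(q(3)) = p(3) = 7, p(q(4)) = p(7) = 5, p(q(5)) = p(6) = 1, p(q(6)) = p(2) = 6, p(q(7)) = p(5) = 4.
Hence p ∘ q = [2 3 7 5 1 6 4].

2 3 7 5 1 6 4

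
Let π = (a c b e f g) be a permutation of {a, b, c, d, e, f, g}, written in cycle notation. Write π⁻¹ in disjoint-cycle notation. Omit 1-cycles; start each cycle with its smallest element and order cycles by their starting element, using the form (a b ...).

(a g f e b c)

Inverting a permutation written in cycle notation just reverses the order within every cycle.
Reversing each cycle of π and rotating so the smallest element leads gives (a g f e b c).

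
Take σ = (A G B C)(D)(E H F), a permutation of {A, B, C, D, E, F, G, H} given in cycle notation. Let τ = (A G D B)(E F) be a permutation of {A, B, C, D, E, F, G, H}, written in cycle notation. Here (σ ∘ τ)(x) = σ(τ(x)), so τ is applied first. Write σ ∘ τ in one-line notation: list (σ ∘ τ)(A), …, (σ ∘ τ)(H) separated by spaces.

(σ ∘ τ)(x) = σ(τ(x)). Computing each image: σ(τ(A)) = σ(G) = B, σ(τ(B)) = σ(A) = G, σ(τ(C)) = σ(C) = A, σ(τ(D)) = σ(B) = C, σ(τ(E)) = σ(F) = E, σ(τ(F)) = σ(E) = H, σ(τ(G)) = σ(D) = D, σ(τ(H)) = σ(H) = F.
Hence σ ∘ τ = [B G A C E H D F].

B G A C E H D F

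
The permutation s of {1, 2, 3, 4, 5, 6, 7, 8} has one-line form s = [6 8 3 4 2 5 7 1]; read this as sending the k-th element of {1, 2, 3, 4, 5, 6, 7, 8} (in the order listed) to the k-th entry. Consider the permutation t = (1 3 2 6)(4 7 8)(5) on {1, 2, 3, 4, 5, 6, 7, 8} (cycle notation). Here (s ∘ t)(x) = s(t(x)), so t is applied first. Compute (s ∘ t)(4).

(s ∘ t)(4) = s(t(4)). t(4) = 7, then s(7) = 7. So (s ∘ t)(4) = 7.

7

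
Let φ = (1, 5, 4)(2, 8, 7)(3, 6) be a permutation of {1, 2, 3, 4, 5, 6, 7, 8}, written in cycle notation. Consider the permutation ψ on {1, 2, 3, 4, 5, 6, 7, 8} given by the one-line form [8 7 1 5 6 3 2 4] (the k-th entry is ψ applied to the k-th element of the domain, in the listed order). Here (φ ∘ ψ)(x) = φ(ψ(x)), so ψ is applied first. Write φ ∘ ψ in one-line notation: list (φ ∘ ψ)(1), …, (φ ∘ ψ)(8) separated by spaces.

Chase each element through ψ then φ: 1 → 8 → 7; 2 → 7 → 2; 3 → 1 → 5; 4 → 5 → 4; 5 → 6 → 3; 6 → 3 → 6; 7 → 2 → 8; 8 → 4 → 1.
So φ ∘ ψ in one-line form is 7 2 5 4 3 6 8 1.

7 2 5 4 3 6 8 1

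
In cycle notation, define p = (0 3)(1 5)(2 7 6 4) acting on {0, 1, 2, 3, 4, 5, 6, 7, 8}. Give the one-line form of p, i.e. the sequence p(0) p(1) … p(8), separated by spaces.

3 5 7 0 2 1 4 6 8

Image by image: 0↦3, 1↦5, 2↦7, 3↦0, 4↦2, 5↦1, 6↦4, 7↦6, 8↦8.
So the one-line form is 3 5 7 0 2 1 4 6 8.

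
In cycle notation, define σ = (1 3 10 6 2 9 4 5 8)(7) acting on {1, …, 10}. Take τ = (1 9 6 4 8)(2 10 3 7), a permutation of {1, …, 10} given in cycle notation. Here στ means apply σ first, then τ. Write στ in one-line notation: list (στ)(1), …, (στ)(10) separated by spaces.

For each element, apply σ then τ: 1 → 3 → 7; 2 → 9 → 6; 3 → 10 → 3; 4 → 5 → 5; 5 → 8 → 1; 6 → 2 → 10; 7 → 7 → 2; 8 → 1 → 9; 9 → 4 → 8; 10 → 6 → 4.
So στ in one-line form is 7 6 3 5 1 10 2 9 8 4.

7 6 3 5 1 10 2 9 8 4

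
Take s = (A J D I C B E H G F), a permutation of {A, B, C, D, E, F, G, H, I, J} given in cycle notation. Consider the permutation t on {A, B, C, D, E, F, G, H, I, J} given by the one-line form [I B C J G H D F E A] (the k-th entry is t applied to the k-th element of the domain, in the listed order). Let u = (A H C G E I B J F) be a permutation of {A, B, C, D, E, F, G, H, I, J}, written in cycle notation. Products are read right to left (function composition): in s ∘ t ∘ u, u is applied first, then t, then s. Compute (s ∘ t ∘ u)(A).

A

Apply the permutations in order: u(A) = H, then t(H) = F, then s(F) = A. So (s ∘ t ∘ u)(A) = A.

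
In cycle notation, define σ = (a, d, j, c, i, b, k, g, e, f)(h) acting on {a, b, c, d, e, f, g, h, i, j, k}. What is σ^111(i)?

i lies in the 10-cycle (a, d, j, c, i, b, k, g, e, f).
Since the cycle has length 10, σ^111 acts on it the same as σ^1 (111 mod 10 = 1).
Advancing 1 step from i: i → b.

b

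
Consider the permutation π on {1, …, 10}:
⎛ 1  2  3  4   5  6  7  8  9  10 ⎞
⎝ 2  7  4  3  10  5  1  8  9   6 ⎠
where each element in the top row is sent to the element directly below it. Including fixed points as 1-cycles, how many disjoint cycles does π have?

5

The cycle decomposition is (1, 2, 7)(3, 4)(5, 10, 6)(8)(9), which has 5 cycles (counting 1-cycles).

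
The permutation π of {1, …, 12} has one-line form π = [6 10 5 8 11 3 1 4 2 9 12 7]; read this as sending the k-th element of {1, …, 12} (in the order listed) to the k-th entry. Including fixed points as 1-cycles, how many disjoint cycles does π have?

3

The cycle decomposition is (1, 6, 3, 5, 11, 12, 7)(2, 10, 9)(4, 8), which has 3 cycles (counting 1-cycles).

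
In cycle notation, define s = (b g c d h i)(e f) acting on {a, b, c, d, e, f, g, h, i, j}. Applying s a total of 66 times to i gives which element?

i

i lies in the 6-cycle (b g c d h i).
Since the cycle has length 6, s^66 acts on it the same as s^0 (66 mod 6 = 0).
So s^66(i) = i.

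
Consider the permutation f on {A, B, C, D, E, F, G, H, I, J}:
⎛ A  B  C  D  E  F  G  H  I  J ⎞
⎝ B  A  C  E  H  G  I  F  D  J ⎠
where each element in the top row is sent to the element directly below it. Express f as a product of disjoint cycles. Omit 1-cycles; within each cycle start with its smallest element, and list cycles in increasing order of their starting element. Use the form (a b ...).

(A B)(D E H F G I)

From A: A → B → A, closing the cycle (A B).
Repeating from the next unused element and collecting all non-trivial cycles gives (A B)(D E H F G I).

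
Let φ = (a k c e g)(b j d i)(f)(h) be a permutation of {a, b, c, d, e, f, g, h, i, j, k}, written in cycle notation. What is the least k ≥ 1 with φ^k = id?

20

The cycle type of φ is (5, 4, 1, 1).
The order is lcm(5, 4) = 20.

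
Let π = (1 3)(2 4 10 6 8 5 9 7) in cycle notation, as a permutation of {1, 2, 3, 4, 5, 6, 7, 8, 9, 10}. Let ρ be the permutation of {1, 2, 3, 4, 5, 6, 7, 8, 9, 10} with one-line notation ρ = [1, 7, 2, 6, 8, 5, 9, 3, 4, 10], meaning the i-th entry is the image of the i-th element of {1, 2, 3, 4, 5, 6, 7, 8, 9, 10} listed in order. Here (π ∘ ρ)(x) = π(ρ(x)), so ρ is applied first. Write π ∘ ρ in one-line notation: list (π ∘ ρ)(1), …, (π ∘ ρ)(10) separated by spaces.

For each element, apply ρ then π: 1 → 1 → 3; 2 → 7 → 2; 3 → 2 → 4; 4 → 6 → 8; 5 → 8 → 5; 6 → 5 → 9; 7 → 9 → 7; 8 → 3 → 1; 9 → 4 → 10; 10 → 10 → 6.
Collecting the images, π ∘ ρ = [3 2 4 8 5 9 7 1 10 6].

3 2 4 8 5 9 7 1 10 6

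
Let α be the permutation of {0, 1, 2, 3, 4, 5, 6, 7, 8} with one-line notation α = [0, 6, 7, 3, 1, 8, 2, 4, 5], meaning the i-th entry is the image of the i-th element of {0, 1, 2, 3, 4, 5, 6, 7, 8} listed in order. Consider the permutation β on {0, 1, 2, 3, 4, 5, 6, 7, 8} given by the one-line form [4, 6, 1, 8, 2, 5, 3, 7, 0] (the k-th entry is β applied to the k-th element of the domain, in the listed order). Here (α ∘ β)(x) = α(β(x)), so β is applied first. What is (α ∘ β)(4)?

7

First apply β: β(4) = 2, then α(2) = 7. Thus (α ∘ β)(4) = 7.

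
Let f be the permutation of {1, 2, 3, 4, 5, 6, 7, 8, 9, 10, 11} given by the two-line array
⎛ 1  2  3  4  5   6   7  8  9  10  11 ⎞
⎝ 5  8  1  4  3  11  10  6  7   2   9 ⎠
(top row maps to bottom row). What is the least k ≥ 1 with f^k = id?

Writing f as disjoint cycles, the cycle lengths are 7, 3, 1.
The order of f is the least common multiple of its cycle lengths: lcm(7, 3) = 21.

21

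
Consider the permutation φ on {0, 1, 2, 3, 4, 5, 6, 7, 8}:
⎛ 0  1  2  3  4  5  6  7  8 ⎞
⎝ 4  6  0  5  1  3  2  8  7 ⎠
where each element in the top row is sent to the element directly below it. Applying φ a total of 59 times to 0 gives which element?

2

Tracing 0 → 4 → … returns to 0 after 5 steps, so 0 lies in a 5-cycle (0 4 1 6 2).
Since the cycle has length 5, φ^59 acts on it the same as φ^4 (59 mod 5 = 4).
Stepping 4 places around the cycle: 0 → 4 → 1 → 6 → 2.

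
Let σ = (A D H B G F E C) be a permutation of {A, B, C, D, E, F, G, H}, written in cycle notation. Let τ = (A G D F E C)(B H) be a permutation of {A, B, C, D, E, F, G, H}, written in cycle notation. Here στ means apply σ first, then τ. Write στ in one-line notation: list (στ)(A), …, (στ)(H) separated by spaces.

F D G B A C E H

Chase each element through σ then τ: A → D → F; B → G → D; C → A → G; D → H → B; E → C → A; F → E → C; G → F → E; H → B → H.
So στ in one-line form is F D G B A C E H.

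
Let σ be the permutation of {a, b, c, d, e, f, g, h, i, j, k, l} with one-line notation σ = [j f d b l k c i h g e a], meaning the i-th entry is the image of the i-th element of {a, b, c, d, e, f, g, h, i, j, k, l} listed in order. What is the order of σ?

The disjoint-cycle form of σ has cycle lengths 10, 2.
The order of σ is the least common multiple of its cycle lengths: lcm(10, 2) = 10.

10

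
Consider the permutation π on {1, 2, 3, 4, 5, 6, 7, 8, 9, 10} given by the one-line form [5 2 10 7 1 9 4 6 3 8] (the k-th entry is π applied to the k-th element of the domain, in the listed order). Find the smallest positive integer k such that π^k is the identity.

The disjoint-cycle form of π has cycle lengths 5, 2, 2, 1.
The order of π is the least common multiple of its cycle lengths: lcm(5, 2, 2) = 10.

10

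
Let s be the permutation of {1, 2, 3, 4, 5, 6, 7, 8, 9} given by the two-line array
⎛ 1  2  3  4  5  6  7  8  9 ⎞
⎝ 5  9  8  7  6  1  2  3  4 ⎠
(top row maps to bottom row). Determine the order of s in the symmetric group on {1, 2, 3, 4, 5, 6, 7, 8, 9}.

Writing s as disjoint cycles, the cycle lengths are 4, 3, 2.
The order of s is the least common multiple of its cycle lengths: lcm(4, 3, 2) = 12.

12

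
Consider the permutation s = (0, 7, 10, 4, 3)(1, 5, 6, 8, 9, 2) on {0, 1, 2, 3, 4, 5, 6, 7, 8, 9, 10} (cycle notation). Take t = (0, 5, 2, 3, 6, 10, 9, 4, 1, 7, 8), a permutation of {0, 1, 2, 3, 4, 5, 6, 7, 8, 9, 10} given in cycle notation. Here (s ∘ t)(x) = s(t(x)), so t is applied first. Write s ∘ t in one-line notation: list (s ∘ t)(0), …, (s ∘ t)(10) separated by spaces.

6 10 0 8 5 1 4 9 7 3 2

Chase each element through t then s: 0 → 5 → 6; 1 → 7 → 10; 2 → 3 → 0; 3 → 6 → 8; 4 → 1 → 5; 5 → 2 → 1; 6 → 10 → 4; 7 → 8 → 9; 8 → 0 → 7; 9 → 4 → 3; 10 → 9 → 2.
Collecting the images, s ∘ t = [6 10 0 8 5 1 4 9 7 3 2].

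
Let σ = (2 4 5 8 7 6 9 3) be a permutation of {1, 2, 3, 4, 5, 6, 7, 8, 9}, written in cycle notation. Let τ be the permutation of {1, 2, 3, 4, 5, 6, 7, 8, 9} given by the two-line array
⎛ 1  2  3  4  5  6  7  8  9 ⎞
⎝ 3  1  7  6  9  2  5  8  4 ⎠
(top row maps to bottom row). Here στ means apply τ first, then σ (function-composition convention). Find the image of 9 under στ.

5

(στ)(9) = σ(τ(9)). τ(9) = 4, then σ(4) = 5. So (στ)(9) = 5.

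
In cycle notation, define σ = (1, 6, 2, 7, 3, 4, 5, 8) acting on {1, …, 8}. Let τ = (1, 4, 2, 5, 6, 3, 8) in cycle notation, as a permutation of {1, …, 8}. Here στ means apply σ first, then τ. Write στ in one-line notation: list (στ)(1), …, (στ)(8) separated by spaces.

3 7 2 6 1 5 8 4

For each element, apply σ then τ: 1 → 6 → 3; 2 → 7 → 7; 3 → 4 → 2; 4 → 5 → 6; 5 → 8 → 1; 6 → 2 → 5; 7 → 3 → 8; 8 → 1 → 4.
So στ in one-line form is 3 7 2 6 1 5 8 4.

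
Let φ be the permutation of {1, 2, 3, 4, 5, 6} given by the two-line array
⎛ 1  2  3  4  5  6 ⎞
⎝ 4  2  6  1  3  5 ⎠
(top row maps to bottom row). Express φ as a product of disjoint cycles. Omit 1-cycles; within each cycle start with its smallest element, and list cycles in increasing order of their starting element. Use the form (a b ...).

Start at 1 and follow images: 1 → 4 → 1, giving the cycle (1 4).
Repeating from the next unused element and collecting all non-trivial cycles gives (1 4)(3 6 5).

(1 4)(3 6 5)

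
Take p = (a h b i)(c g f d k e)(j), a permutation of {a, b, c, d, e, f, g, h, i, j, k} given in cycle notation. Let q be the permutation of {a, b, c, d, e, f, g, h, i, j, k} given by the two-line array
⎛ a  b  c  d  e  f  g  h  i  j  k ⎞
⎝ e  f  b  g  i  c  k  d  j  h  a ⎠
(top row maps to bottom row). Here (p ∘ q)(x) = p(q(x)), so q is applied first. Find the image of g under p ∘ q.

e

First apply q: q(g) = k, then p(k) = e. Thus (p ∘ q)(g) = e.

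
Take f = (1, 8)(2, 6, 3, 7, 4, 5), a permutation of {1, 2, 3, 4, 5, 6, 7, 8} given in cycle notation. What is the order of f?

The disjoint cycles have lengths 6, 2.
Since disjoint cycles commute, ord(f) = lcm(6, 2) = 6.

6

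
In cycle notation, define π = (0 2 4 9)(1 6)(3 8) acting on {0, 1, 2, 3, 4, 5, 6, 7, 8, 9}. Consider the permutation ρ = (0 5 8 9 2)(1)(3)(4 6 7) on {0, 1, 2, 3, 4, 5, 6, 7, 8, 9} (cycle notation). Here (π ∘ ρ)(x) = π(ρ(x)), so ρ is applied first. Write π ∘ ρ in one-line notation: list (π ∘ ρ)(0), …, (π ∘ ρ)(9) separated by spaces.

(π ∘ ρ)(x) = π(ρ(x)). Computing each image: π(ρ(0)) = π(5) = 5, π(ρ(1)) = π(1) = 6, π(ρ(2)) = π(0) = 2, π(ρ(3)) = π(3) = 8, π(ρ(4)) = π(6) = 1, π(ρ(5)) = π(8) = 3, π(ρ(6)) = π(7) = 7, π(ρ(7)) = π(4) = 9, π(ρ(8)) = π(9) = 0, π(ρ(9)) = π(2) = 4.
Hence π ∘ ρ = [5 6 2 8 1 3 7 9 0 4].

5 6 2 8 1 3 7 9 0 4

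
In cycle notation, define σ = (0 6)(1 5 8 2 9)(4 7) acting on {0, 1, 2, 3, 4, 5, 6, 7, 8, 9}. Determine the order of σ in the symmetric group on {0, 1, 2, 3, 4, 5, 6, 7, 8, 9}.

10

The disjoint cycles have lengths 5, 2, 2, 1.
The order is lcm(5, 2, 2) = 10.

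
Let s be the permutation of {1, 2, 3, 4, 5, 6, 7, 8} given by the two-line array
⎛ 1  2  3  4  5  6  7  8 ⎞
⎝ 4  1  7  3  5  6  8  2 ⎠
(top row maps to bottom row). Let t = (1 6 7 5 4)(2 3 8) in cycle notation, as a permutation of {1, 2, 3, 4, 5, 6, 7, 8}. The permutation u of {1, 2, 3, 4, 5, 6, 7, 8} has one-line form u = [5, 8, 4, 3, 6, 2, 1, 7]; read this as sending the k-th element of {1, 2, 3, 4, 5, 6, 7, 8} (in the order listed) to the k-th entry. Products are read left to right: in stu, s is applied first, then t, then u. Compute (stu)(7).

8

Chase 7: s(7) = 8; t(8) = 2; u(2) = 8. Hence (stu)(7) = 8.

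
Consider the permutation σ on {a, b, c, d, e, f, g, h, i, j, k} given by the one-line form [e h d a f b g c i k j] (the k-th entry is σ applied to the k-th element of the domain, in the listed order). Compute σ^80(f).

c

Tracing f → b → … returns to f after 7 steps, so f lies in a 7-cycle (a e f b h c d).
On a 7-cycle, σ^7 is the identity, so σ^80 = σ^3 there (80 ≡ 3 mod 7).
Stepping 3 places around the cycle: f → b → h → c.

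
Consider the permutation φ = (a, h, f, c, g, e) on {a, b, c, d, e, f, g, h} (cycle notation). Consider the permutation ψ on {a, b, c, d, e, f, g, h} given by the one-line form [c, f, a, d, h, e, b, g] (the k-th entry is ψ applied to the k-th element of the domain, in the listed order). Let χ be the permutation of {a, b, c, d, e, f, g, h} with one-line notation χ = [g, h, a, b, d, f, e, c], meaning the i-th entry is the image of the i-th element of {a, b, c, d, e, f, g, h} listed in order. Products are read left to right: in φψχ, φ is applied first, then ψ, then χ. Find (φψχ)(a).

Chase a: φ(a) = h; ψ(h) = g; χ(g) = e. Hence (φψχ)(a) = e.

e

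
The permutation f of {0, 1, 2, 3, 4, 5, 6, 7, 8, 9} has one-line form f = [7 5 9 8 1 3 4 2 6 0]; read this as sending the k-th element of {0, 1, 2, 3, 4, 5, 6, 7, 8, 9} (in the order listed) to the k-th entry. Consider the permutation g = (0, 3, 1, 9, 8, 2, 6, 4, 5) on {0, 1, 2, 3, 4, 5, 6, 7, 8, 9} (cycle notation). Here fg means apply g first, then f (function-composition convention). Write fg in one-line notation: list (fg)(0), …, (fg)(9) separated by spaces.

8 0 4 5 3 7 1 2 9 6

(fg)(x) = f(g(x)). Computing each image: f(g(0)) = f(3) = 8, f(g(1)) = f(9) = 0, f(g(2)) = f(6) = 4, f(g(3)) = f(1) = 5, f(g(4)) = f(5) = 3, f(g(5)) = f(0) = 7, f(g(6)) = f(4) = 1, f(g(7)) = f(7) = 2, f(g(8)) = f(2) = 9, f(g(9)) = f(8) = 6.
Hence fg = [8 0 4 5 3 7 1 2 9 6].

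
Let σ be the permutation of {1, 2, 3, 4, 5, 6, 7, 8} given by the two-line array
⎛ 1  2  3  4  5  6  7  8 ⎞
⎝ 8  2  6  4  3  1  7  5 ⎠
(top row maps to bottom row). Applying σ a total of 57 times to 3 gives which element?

1

Tracing 3 → 6 → … returns to 3 after 5 steps, so 3 lies in a 5-cycle (1 8 5 3 6).
On a 5-cycle, σ^5 is the identity, so σ^57 = σ^2 there (57 ≡ 2 mod 5).
Stepping 2 places around the cycle: 3 → 6 → 1.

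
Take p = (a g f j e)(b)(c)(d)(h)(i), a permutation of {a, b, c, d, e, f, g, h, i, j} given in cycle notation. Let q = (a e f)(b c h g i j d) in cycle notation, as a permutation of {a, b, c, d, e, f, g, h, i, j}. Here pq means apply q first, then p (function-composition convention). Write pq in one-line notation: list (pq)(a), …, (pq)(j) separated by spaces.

a c h b j g i f e d

(pq)(x) = p(q(x)). Computing each image: p(q(a)) = p(e) = a, p(q(b)) = p(c) = c, p(q(c)) = p(h) = h, p(q(d)) = p(b) = b, p(q(e)) = p(f) = j, p(q(f)) = p(a) = g, p(q(g)) = p(i) = i, p(q(h)) = p(g) = f, p(q(i)) = p(j) = e, p(q(j)) = p(d) = d.
Hence pq = [a c h b j g i f e d].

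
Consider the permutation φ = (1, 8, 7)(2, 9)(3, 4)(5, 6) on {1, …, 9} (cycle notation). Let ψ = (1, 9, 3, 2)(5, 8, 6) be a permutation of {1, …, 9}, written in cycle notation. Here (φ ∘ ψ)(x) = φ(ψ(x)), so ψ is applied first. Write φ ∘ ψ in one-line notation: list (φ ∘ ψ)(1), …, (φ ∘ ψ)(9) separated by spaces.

2 8 9 3 7 6 1 5 4

(φ ∘ ψ)(x) = φ(ψ(x)). Computing each image: φ(ψ(1)) = φ(9) = 2, φ(ψ(2)) = φ(1) = 8, φ(ψ(3)) = φ(2) = 9, φ(ψ(4)) = φ(4) = 3, φ(ψ(5)) = φ(8) = 7, φ(ψ(6)) = φ(5) = 6, φ(ψ(7)) = φ(7) = 1, φ(ψ(8)) = φ(6) = 5, φ(ψ(9)) = φ(3) = 4.
Hence φ ∘ ψ = [2 8 9 3 7 6 1 5 4].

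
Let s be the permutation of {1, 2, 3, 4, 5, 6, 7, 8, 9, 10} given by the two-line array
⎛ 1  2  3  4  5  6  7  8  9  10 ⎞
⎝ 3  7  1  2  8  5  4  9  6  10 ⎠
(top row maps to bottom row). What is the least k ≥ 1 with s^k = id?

Decomposing into disjoint cycles gives cycle lengths 4, 3, 2, 1.
The order is lcm(4, 3, 2) = 12.

12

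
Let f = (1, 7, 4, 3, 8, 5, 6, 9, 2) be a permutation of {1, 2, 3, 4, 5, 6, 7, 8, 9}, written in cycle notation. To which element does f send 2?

1

In the cycle (1, 7, 4, 3, 8, 5, 6, 9, 2), 2 is followed by 1, so f(2) = 1.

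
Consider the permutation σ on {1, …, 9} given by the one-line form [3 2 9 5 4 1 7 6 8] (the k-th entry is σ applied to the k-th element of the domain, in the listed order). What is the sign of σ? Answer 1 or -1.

-1

In disjoint-cycle form the cycle lengths are 5, 2, 1, 1.
A cycle of length ℓ contributes ℓ−1 transpositions, so σ is a product of 4 + 1 = 5 transpositions — odd.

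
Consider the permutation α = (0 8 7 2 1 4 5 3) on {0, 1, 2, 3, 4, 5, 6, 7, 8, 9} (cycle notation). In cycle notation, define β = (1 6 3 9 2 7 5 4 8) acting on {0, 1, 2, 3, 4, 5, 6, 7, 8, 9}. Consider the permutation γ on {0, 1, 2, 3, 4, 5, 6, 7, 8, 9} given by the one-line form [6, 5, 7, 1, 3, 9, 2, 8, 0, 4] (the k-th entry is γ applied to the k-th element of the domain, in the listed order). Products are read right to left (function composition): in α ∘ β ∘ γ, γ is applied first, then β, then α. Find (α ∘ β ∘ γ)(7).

4

(α ∘ β ∘ γ)(7) = α(β(γ(7))). γ(7) = 8, then β(8) = 1, then α(1) = 4, so the result is 4.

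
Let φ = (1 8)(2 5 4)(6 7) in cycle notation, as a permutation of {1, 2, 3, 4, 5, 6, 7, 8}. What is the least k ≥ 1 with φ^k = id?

6

The disjoint cycles have lengths 3, 2, 2, 1.
The order is lcm(3, 2, 2) = 6.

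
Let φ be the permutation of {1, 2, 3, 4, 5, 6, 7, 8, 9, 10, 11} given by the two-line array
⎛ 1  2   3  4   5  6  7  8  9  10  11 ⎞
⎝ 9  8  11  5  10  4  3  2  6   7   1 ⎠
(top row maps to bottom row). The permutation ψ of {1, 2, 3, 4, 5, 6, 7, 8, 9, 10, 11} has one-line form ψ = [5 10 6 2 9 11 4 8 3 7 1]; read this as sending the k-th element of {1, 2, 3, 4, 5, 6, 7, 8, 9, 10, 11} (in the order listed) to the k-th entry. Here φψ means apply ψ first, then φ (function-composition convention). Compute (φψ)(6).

First apply ψ: ψ(6) = 11, then φ(11) = 1. Thus (φψ)(6) = 1.

1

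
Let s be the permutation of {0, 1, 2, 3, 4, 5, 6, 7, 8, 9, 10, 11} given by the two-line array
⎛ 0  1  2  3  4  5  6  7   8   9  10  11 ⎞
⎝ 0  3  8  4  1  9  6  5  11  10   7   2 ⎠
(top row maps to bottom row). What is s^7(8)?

11

Tracing 8 → 11 → … returns to 8 after 3 steps, so 8 lies in a 3-cycle (2 8 11).
Powers repeat with period 3 on this cycle, and 7 mod 3 = 1, so s^7(8) = s^1(8).
Advancing 1 step from 8: 8 → 11.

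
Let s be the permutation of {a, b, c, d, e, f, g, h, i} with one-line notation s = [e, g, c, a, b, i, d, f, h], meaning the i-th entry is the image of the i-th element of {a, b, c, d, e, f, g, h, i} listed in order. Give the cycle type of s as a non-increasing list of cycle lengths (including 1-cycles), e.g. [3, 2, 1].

The disjoint cycles are (a e b g d)(c)(f i h), with lengths 5, 3, 1 in non-increasing order.

[5, 3, 1]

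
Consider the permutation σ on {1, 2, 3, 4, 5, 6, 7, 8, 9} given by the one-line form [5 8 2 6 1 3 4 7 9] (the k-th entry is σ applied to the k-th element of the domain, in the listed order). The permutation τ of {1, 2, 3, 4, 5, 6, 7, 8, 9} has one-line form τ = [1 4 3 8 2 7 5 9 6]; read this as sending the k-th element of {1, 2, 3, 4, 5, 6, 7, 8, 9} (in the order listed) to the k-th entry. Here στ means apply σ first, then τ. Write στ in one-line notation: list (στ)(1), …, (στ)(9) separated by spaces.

2 9 4 7 1 3 8 5 6

Chase each element through σ then τ: 1 → 5 → 2; 2 → 8 → 9; 3 → 2 → 4; 4 → 6 → 7; 5 → 1 → 1; 6 → 3 → 3; 7 → 4 → 8; 8 → 7 → 5; 9 → 9 → 6.
Collecting the images, στ = [2 9 4 7 1 3 8 5 6].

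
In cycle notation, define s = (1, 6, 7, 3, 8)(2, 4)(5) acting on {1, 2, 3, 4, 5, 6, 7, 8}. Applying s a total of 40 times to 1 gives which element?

1 lies in the 5-cycle (1, 6, 7, 3, 8).
On a 5-cycle, s^5 is the identity, so s^40 = s^0 there (40 ≡ 0 mod 5).
So s^40(1) = 1.

1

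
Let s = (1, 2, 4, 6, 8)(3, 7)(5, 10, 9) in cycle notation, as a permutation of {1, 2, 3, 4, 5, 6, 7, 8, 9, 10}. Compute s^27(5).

5

5 lies in the 3-cycle (5, 10, 9).
Since the cycle has length 3, s^27 acts on it the same as s^0 (27 mod 3 = 0).
So s^27(5) = 5.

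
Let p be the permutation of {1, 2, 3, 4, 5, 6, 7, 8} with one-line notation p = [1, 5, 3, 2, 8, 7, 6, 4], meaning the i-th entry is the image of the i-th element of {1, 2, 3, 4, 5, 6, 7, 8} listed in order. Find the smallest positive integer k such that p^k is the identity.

Decomposing into disjoint cycles gives cycle lengths 4, 2, 1, 1.
The order of p is the least common multiple of its cycle lengths: lcm(4, 2) = 4.

4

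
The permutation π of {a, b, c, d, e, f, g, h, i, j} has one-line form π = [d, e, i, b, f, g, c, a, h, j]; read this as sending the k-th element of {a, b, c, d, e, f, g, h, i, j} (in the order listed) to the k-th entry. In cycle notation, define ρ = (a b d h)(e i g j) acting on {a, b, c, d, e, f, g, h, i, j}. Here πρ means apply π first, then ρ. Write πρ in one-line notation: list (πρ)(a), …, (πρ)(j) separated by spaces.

h i g d f j c b a e

(πρ)(x) = ρ(π(x)). Computing each image: ρ(π(a)) = ρ(d) = h, ρ(π(b)) = ρ(e) = i, ρ(π(c)) = ρ(i) = g, ρ(π(d)) = ρ(b) = d, ρ(π(e)) = ρ(f) = f, ρ(π(f)) = ρ(g) = j, ρ(π(g)) = ρ(c) = c, ρ(π(h)) = ρ(a) = b, ρ(π(i)) = ρ(h) = a, ρ(π(j)) = ρ(j) = e.
Hence πρ = [h i g d f j c b a e].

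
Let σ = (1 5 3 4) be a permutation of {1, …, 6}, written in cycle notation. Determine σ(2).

2 does not appear in any cycle of σ, so it is a fixed point: σ(2) = 2.

2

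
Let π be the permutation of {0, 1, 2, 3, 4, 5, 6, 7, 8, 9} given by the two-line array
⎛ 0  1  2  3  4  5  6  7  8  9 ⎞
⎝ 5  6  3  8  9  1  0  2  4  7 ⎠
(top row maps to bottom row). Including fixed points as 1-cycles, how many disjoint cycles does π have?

The cycle decomposition is (0, 5, 1, 6)(2, 3, 8, 4, 9, 7), which has 2 cycles (counting 1-cycles).

2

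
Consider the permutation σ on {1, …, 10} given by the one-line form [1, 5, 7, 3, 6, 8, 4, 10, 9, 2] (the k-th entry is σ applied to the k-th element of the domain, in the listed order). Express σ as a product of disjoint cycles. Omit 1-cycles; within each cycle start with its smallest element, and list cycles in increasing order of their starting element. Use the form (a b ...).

(2 5 6 8 10)(3 7 4)

From 2: 2 → 5 → 6 → 8 → 10 → 2, closing the cycle (2 5 6 8 10).
Continuing from each remaining unvisited element yields (2 5 6 8 10)(3 7 4).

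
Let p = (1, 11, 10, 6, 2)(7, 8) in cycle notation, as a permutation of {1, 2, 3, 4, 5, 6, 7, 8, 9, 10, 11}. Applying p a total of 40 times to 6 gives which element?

6 lies in the 5-cycle (1, 11, 10, 6, 2).
Powers repeat with period 5 on this cycle, and 40 mod 5 = 0, so p^40(6) = p^0(6).
So p^40(6) = 6.

6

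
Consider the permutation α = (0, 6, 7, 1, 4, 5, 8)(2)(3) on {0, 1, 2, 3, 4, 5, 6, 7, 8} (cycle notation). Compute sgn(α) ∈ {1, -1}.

1

The cycle lengths are 7, 1, 1.
A cycle is odd iff its length is even; α has 0 even-length cycles, so sgn(α) = (−1)^0 and α is even.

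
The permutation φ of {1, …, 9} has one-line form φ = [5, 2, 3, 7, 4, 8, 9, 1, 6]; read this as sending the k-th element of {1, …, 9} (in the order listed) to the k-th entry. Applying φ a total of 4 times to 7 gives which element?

Tracing 7 → 9 → … returns to 7 after 7 steps, so 7 lies in a 7-cycle (1 5 4 7 9 6 8).
Advancing 4 steps from 7: 7 → 9 → 6 → 8 → 1.

1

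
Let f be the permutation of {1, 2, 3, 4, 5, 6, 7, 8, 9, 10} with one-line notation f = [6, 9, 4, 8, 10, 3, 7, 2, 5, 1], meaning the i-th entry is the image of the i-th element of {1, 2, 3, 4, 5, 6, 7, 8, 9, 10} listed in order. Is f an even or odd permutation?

even

In disjoint-cycle form the cycle lengths are 9, 1.
A cycle is odd iff its length is even; f has 0 even-length cycles, so sgn(f) = (−1)^0 and f is even.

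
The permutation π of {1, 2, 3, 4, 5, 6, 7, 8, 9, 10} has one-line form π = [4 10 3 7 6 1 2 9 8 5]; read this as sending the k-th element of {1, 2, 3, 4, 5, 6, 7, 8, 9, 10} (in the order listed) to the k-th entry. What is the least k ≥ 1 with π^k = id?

Decomposing into disjoint cycles gives cycle lengths 7, 2, 1.
The order of π is the least common multiple of its cycle lengths: lcm(7, 2) = 14.

14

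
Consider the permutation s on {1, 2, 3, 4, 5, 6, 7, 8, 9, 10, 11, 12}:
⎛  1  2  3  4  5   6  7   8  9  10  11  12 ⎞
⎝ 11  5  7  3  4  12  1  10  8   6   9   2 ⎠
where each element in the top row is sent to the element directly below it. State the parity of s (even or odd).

In disjoint-cycle form the cycle lengths are 12.
A cycle of length ℓ contributes ℓ−1 transpositions, so s is a product of 11 transpositions — odd.

odd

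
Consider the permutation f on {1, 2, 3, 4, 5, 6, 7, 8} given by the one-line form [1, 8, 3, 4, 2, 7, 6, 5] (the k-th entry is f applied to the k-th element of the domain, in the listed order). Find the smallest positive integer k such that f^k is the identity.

The disjoint-cycle form of f has cycle lengths 3, 2, 1, 1, 1.
The order is lcm(3, 2) = 6.

6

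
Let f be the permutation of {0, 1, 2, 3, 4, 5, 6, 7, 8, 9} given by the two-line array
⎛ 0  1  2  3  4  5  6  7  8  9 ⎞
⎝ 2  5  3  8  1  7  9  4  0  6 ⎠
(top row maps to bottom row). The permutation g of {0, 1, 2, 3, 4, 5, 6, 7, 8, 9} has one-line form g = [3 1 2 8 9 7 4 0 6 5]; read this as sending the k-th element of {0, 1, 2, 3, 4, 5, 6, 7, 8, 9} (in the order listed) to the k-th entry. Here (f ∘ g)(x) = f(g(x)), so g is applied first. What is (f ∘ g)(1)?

g(1) = 1, then f(1) = 5; composing gives (f ∘ g)(1) = 5.

5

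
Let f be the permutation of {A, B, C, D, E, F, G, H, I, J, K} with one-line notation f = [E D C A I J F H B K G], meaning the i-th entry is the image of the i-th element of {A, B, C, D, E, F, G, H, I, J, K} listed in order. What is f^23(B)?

Tracing B → D → … returns to B after 5 steps, so B lies in a 5-cycle (A, E, I, B, D).
On a 5-cycle, f^5 is the identity, so f^23 = f^3 there (23 ≡ 3 mod 5).
Stepping 3 places around the cycle: B → D → A → E.

E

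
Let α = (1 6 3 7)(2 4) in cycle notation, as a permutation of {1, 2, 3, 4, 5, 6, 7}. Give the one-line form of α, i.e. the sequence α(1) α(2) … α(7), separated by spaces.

Each element maps to the next entry in its cycle (wrapping to the front): 1↦6, 2↦4, 3↦7, 4↦2, 5↦5, 6↦3, 7↦1.
So the one-line form is 6 4 7 2 5 3 1.

6 4 7 2 5 3 1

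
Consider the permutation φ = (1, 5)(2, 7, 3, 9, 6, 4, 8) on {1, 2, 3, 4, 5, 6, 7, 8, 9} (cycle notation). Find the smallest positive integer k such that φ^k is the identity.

14

The disjoint cycles have lengths 7, 2.
The order is lcm(7, 2) = 14.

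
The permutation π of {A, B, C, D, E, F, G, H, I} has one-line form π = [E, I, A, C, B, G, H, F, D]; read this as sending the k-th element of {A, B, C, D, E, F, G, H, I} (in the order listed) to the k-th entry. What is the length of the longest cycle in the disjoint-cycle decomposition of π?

6

Decomposing into disjoint cycles gives (A, E, B, I, D, C)(F, G, H); the longest has length 6.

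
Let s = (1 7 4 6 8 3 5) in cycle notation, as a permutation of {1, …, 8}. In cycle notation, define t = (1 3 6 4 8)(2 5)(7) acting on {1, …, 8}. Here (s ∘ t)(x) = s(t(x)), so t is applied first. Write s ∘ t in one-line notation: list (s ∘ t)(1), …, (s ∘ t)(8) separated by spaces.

5 1 8 3 2 6 4 7

(s ∘ t)(x) = s(t(x)). Computing each image: s(t(1)) = s(3) = 5, s(t(2)) = s(5) = 1, s(t(3)) = s(6) = 8, s(t(4)) = s(8) = 3, s(t(5)) = s(2) = 2, s(t(6)) = s(4) = 6, s(t(7)) = s(7) = 4, s(t(8)) = s(1) = 7.
Hence s ∘ t = [5 1 8 3 2 6 4 7].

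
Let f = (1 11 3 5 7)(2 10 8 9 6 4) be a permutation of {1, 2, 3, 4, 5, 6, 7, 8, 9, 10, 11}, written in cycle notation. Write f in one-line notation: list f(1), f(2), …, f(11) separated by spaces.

11 10 5 2 7 4 1 9 6 8 3

Reading each image from the cycles: 1↦11, 2↦10, 3↦5, 4↦2, 5↦7, 6↦4, 7↦1, 8↦9, 9↦6, 10↦8, 11↦3.
So the one-line form is 11 10 5 2 7 4 1 9 6 8 3.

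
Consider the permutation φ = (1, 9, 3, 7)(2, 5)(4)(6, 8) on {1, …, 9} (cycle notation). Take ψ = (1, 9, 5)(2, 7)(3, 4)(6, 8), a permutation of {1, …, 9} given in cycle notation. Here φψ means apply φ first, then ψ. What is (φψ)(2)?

φ(2) = 5, then ψ(5) = 1; composing gives (φψ)(2) = 1.

1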